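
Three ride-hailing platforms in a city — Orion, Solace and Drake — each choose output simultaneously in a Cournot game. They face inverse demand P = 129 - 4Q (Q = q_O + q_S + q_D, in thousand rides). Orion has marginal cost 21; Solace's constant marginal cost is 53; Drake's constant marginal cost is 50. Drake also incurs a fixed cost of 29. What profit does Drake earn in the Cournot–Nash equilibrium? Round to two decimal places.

14.89

Orion's profit: π_O = (129 - 4Q)q_O - (21q_O). Setting ∂π_O/∂q_O = 0: 108 - 8q_O - 4(q_S + q_D) = 0.
Solace's first-order condition: 76 - 8q_S - 4(q_O + q_D) = 0.
Drake's profit: π_D = (129 - 4Q)q_D - (50q_D). Setting ∂π_D/∂q_D = 0: 79 - 8q_D - 4(q_O + q_S) = 0.
Adding the 3 conditions: 263 − 8Q − 8Q = 0, i.e. Q = 263/16.
Back-substituting: q_O = (108 − 263/4)/4 = 169/16, q_S = (76 − 263/4)/4 = 41/16, q_D = (79 − 263/4)/4 = 53/16.
Price P = 129 - 4·(263/16) = 253/4.
Drake's profit: (253/4 - 50)·(53/16) - 29 = 953/64.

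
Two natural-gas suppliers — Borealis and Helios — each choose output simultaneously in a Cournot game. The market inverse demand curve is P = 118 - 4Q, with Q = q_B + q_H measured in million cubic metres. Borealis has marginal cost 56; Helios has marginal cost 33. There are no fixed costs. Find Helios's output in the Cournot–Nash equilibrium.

Borealis's profit: π_B = (118 - 4Q)q_B - (56q_B). Setting ∂π_B/∂q_B = 0: 62 - 8q_B - 4(q_H) = 0.
Helios's profit: π_H = (118 - 4Q)q_H - (33q_H). Setting ∂π_H/∂q_H = 0: 85 - 8q_H - 4(q_B) = 0.
So q_B = (62 - 4q_H)/8 and q_H = (85 - 4q_B)/8.
Substituting one into the other gives q_B = 13/4 and q_H = 9.

9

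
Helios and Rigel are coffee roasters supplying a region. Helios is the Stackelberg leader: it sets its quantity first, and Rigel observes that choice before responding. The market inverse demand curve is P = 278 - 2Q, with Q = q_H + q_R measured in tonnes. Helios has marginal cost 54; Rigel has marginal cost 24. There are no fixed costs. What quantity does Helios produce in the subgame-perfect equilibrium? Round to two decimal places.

48.50

The follower Rigel best-responds to any q_H: π_R = (278 - 2Q)q_R - 24q_R.
∂π_R/∂q_R = 254 - 2q_H - 4q_R = 0 gives the reaction function q_R = (254 - 2q_H)/4.
Helios substitutes q_R(q_H) into its own profit: π_H = q_H(278 - 2q_H - (254 - 2q_H)/2) - 54q_H = (151 - q_H)q_H - 54q_H.
Leader FOC: 97 - 2q_H = 0, so q_H = 97/2.
Then q_R = (254 - 2·(97/2))/4 = 157/4.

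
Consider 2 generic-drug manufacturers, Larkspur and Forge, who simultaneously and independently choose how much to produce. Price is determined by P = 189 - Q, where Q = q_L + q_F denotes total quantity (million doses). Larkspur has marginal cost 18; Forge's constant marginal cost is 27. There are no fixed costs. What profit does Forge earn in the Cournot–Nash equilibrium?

2601

Larkspur's profit: π_L = (189 - Q)q_L - (18q_L). Setting ∂π_L/∂q_L = 0: 171 - 2q_L - (q_F) = 0.
Forge's profit: π_F = (189 - Q)q_F - (27q_F). Setting ∂π_F/∂q_F = 0: 162 - 2q_F - (q_L) = 0.
Best responses: q_L = (171 - q_F)/2, q_F = (162 - q_L)/2.
Substituting one into the other gives q_L = 60 and q_F = 51.
Price P = 189 - 111 = 78.
Forge's profit: (78 - 27)·51 = 2601.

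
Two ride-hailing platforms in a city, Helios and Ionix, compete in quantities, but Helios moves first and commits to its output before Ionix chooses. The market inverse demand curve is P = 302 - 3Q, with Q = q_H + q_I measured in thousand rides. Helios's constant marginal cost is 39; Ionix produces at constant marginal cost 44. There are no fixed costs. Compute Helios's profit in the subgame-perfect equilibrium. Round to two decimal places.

Solve by backward induction. Given q_H, the follower Ionix maximises π_I = (302 - 3q_H - 3q_I)q_I - 44q_I.
∂π_I/∂q_I = 258 - 3q_H - 6q_I = 0 gives the reaction function q_I = (258 - 3q_H)/6.
The leader anticipates this reaction. Substituting into P = 302 - 3Q gives P = 173 - (3/2)q_H, so π_H = (173 - (3/2)q_H)q_H - 39q_H.
Leader FOC: 134 - 3q_H = 0, so q_H = 134/3.
Then q_I = (258 - 3·(134/3))/6 = 62/3.
Price P = 302 - 3·(196/3) = 106.
Helios's profit: (106 - 39)·(134/3) = 2992.6667.

2992.67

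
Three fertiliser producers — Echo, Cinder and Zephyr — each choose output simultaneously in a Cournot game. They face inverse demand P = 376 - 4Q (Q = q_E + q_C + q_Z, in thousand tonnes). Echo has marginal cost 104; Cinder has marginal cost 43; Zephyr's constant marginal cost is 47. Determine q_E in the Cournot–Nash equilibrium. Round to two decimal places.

9.63

Echo's profit: π_E = (376 - 4Q)q_E - (104q_E). Setting ∂π_E/∂q_E = 0: 272 - 8q_E - 4(q_C + q_Z) = 0.
Cinder's first-order condition: 333 - 8q_C - 4(q_E + q_Z) = 0.
Zephyr's first-order condition: 329 - 8q_Z - 4(q_E + q_C) = 0.
Summing all 3 equations gives 934 − 16Q = 0, hence Q = 467/8.
Back-substituting: q_E = (272 − 467/2)/4 = 77/8, q_C = (333 − 467/2)/4 = 199/8, q_Z = (329 − 467/2)/4 = 191/8.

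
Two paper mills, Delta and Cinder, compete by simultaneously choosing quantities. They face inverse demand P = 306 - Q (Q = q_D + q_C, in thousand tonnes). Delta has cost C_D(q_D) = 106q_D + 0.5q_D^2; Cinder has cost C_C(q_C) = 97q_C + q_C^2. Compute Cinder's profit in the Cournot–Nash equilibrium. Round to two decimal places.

Delta's profit: π_D = (306 - Q)q_D - (106q_D + (1/2)q_D²). Setting ∂π_D/∂q_D = 0: 200 - 3q_D - (q_C) = 0.
Cinder's first-order condition: 209 - 4q_C - (q_D) = 0.
Best responses: q_D = (200 - q_C)/3, q_C = (209 - q_D)/4.
Substituting one into the other gives q_D = 591/11 and q_C = 427/11.
Price P = 306 - 1018/11 = 213.4545.
Cinder's profit: 213.4545·(427/11) - 97·(427/11) - (427/11)² = 3013.7025.

3013.70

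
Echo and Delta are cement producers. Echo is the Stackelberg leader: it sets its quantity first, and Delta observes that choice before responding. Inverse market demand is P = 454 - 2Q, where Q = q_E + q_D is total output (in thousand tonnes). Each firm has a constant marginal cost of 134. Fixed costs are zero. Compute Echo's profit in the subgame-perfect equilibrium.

Solve by backward induction. Given q_E, the follower Delta maximises π_D = (454 - 2q_E - 2q_D)q_D - 134q_D.
Setting the follower's marginal profit to zero, 320 - 2q_E - 4q_D = 0, i.e. q_D = (320 - 2q_E)/4.
The leader anticipates this reaction. Substituting into P = 454 - 2Q gives P = 294 - q_E, so π_E = (294 - q_E)q_E - 134q_E.
Maximising: ∂π_E/∂q_E = 160 - 2q_E = 0, giving q_E = 80.
Then q_D = (320 - 2·80)/4 = 40.
Price P = 454 - 2·120 = 214.
Echo's profit: (214 - 134)·80 = 6400.

6400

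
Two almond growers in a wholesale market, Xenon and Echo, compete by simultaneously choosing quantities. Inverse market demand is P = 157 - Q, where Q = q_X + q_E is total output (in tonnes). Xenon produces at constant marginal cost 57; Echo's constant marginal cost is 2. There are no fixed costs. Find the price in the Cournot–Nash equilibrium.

Xenon's profit: π_X = (157 - Q)q_X - (57q_X). Setting ∂π_X/∂q_X = 0: 100 - 2q_X - (q_E) = 0.
Echo's profit: π_E = (157 - Q)q_E - (2q_E). Setting ∂π_E/∂q_E = 0: 155 - 2q_E - (q_X) = 0.
Best responses: q_X = (100 - q_E)/2, q_E = (155 - q_X)/2.
Solving the pair: q_X = 15, q_E = 70.
Total output Q = 85, so price P = 157 - 85 = 72.

72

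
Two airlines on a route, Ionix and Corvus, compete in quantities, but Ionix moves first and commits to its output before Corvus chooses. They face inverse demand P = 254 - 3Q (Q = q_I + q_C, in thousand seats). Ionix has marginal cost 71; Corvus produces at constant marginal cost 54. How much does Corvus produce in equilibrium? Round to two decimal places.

19.50

The follower Corvus best-responds to any q_I: π_C = (254 - 3Q)q_C - 54q_C.
Follower FOC: 200 - 3q_I - 6q_C = 0, so q_C(q_I) = (200 - 3q_I)/6.
The leader anticipates this reaction. Substituting into P = 254 - 3Q gives P = 154 - (3/2)q_I, so π_I = (154 - (3/2)q_I)q_I - 71q_I.
Leader FOC: 83 - 3q_I = 0, so q_I = 83/3.
Then q_C = (200 - 3·(83/3))/6 = 39/2.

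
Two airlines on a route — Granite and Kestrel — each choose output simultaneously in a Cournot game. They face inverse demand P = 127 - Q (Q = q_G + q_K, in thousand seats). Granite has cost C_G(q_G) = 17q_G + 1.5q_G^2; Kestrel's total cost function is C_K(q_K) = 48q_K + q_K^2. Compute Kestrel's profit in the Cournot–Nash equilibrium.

Granite's profit: π_G = (127 - Q)q_G - (17q_G + (3/2)q_G²). Setting ∂π_G/∂q_G = 0: 110 - 5q_G - (q_K) = 0.
Kestrel's first-order condition: 79 - 4q_K - (q_G) = 0.
So q_G = (110 - q_K)/5 and q_K = (79 - q_G)/4.
Substituting one into the other gives q_G = 19 and q_K = 15.
Price P = 127 - 34 = 93.
Kestrel's profit: 93·15 - 48·15 - 15² = 450.

450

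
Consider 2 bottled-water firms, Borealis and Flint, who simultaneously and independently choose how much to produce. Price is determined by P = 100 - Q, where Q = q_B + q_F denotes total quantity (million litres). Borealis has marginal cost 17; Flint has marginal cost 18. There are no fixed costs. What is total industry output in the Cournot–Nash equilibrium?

55

Borealis's profit: π_B = (100 - Q)q_B - (17q_B). Setting ∂π_B/∂q_B = 0: 83 - 2q_B - (q_F) = 0.
Flint's first-order condition: 82 - 2q_F - (q_B) = 0.
Best responses: q_B = (83 - q_F)/2, q_F = (82 - q_B)/2.
Solving the pair: q_B = 28, q_F = 27.
Total output Q = 28 + 27 = 55.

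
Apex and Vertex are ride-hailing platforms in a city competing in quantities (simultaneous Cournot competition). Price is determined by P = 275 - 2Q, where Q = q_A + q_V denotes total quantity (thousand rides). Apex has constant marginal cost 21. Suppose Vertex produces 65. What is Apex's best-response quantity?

With the rival's output fixed at 65, Apex's profit is π_A = (275 - 2·65 - 2q_A)q_A - (21q_A) = (145 - 2q_A)q_A - (21q_A).
∂π_A/∂q_A = 124 - 4q_A = 0, so q_A = 31.

31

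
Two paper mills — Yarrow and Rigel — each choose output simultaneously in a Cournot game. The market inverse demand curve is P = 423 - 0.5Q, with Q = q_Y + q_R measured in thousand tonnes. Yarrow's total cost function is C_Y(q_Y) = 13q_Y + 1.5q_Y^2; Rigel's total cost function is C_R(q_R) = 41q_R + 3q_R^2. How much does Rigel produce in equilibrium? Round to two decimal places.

47.68

Yarrow's profit: π_Y = (423 - 0.5Q)q_Y - (13q_Y + (3/2)q_Y²). Setting ∂π_Y/∂q_Y = 0: 410 - 4q_Y - (1/2)(q_R) = 0.
Rigel's first-order condition: 382 - 7q_R - (1/2)(q_Y) = 0.
So q_Y = (410 - (1/2)q_R)/4 and q_R = (382 - (1/2)q_Y)/7.
Substituting one into the other gives q_Y = 96.5405 and q_R = 1764/37.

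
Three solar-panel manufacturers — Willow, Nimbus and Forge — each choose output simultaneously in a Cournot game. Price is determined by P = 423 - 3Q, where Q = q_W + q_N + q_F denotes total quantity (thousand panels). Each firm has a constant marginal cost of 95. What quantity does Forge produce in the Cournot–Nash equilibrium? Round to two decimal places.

27.33

A representative firm's profit is π_i = q_i(423 - 3Q) - 95q_i.
First-order condition (treating rivals' output as given): 328 - 6q_i - 3·Σ_{j≠i} q_j = 0.
By symmetry each firm produces the same amount; substituting Σ_{j≠i} q_j = 2q_i yields q_i = 328/12 = 82/3.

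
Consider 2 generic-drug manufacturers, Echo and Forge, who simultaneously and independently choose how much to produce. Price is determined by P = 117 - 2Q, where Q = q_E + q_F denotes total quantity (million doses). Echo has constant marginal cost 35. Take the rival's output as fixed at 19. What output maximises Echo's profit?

With the rival's output fixed at 19, Echo's profit is π_E = (117 - 2·19 - 2q_E)q_E - (35q_E) = (79 - 2q_E)q_E - (35q_E).
∂π_E/∂q_E = 44 - 4q_E = 0, so q_E = 11.

11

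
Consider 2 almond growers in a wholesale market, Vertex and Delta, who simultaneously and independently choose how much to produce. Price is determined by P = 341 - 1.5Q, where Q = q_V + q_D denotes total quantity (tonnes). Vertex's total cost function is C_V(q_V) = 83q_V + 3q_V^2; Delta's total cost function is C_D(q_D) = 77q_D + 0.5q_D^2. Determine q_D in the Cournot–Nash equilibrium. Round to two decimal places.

58.93

Vertex's profit: π_V = (341 - 1.5Q)q_V - (83q_V + 3q_V²). Setting ∂π_V/∂q_V = 0: 258 - 9q_V - (3/2)(q_D) = 0.
Delta's profit: π_D = (341 - 1.5Q)q_D - (77q_D + (1/2)q_D²). Setting ∂π_D/∂q_D = 0: 264 - 4q_D - (3/2)(q_V) = 0.
Rearranging gives the reaction functions q_V = (258 - (3/2)q_D)/9 and q_D = (264 - (3/2)q_V)/4.
Solving the pair: q_V = 848/45, q_D = 884/15.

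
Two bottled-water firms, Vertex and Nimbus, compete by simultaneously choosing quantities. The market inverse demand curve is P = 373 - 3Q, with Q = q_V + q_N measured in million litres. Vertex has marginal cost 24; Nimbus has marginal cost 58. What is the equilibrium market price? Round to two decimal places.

Vertex's profit: π_V = (373 - 3Q)q_V - (24q_V). Setting ∂π_V/∂q_V = 0: 349 - 6q_V - 3(q_N) = 0.
Nimbus's profit: π_N = (373 - 3Q)q_N - (58q_N). Setting ∂π_N/∂q_N = 0: 315 - 6q_N - 3(q_V) = 0.
Best responses: q_V = (349 - 3q_N)/6, q_N = (315 - 3q_V)/6.
Solving the pair: q_V = 383/9, q_N = 281/9.
Total output Q = 664/9, so price P = 373 - 3·(664/9) = 455/3.

151.67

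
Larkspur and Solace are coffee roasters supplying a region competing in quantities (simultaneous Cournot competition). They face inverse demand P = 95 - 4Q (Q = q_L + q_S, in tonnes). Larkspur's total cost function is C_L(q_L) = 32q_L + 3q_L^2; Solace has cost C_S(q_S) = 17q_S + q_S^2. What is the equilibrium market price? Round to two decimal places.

Larkspur's profit: π_L = (95 - 4Q)q_L - (32q_L + 3q_L²). Setting ∂π_L/∂q_L = 0: 63 - 14q_L - 4(q_S) = 0.
Solace's first-order condition: 78 - 10q_S - 4(q_L) = 0.
Best responses: q_L = (63 - 4q_S)/14, q_S = (78 - 4q_L)/10.
Solving the pair: q_L = 159/62, q_S = 210/31.
Total output Q = 579/62, so price P = 95 - 4·(579/62) = 1787/31.

57.65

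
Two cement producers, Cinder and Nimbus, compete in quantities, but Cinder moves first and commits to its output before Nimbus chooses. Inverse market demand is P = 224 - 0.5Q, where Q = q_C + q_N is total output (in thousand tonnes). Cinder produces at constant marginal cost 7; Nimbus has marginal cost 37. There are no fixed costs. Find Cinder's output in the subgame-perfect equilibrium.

Solve by backward induction. Given q_C, the follower Nimbus maximises π_N = (224 - (1/2)q_C - (1/2)q_N)q_N - 37q_N.
Setting the follower's marginal profit to zero, 187 - (1/2)q_C - q_N = 0, i.e. q_N = (187 - (1/2)q_C).
Cinder substitutes q_N(q_C) into its own profit: π_C = q_C(224 - (1/2)q_C - (187 - (1/2)q_C)/2) - 7q_C = (261/2 - (1/4)q_C)q_C - 7q_C.
The leader's first-order condition 247/2 - (1/2)q_C = 0 yields q_C = 247.
Then q_N = (187 - (1/2)·247) = 127/2.

247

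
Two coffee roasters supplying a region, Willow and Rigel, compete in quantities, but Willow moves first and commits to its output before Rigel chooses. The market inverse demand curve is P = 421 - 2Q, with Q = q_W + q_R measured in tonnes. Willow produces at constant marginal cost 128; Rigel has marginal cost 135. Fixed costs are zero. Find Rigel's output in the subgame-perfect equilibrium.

Solve by backward induction. Given q_W, the follower Rigel maximises π_R = (421 - 2q_W - 2q_R)q_R - 135q_R.
Follower FOC: 286 - 2q_W - 4q_R = 0, so q_R(q_W) = (286 - 2q_W)/4.
The leader anticipates this reaction. Substituting into P = 421 - 2Q gives P = 278 - q_W, so π_W = (278 - q_W)q_W - 128q_W.
Leader FOC: 150 - 2q_W = 0, so q_W = 75.
Then q_R = (286 - 2·75)/4 = 34.

34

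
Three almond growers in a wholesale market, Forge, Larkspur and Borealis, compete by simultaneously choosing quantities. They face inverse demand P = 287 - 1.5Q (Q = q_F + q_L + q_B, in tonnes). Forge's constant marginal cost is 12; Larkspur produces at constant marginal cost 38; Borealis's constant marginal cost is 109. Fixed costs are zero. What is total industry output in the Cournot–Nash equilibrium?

Forge's profit: π_F = (287 - 1.5Q)q_F - (12q_F). Setting ∂π_F/∂q_F = 0: 275 - 3q_F - (3/2)(q_L + q_B) = 0.
Larkspur's profit: π_L = (287 - 1.5Q)q_L - (38q_L). Setting ∂π_L/∂q_L = 0: 249 - 3q_L - (3/2)(q_F + q_B) = 0.
Borealis's profit: π_B = (287 - 1.5Q)q_B - (109q_B). Setting ∂π_B/∂q_B = 0: 178 - 3q_B - (3/2)(q_F + q_L) = 0.
Adding the 3 first-order conditions: 702 − 6Q = 0, so Q = 117.
Back-substituting: q_F = (275 − 351/2)/(3/2) = 199/3, q_L = (249 − 351/2)/(3/2) = 49, q_B = (178 − 351/2)/(3/2) = 5/3.
Total output Q = 199/3 + 49 + 5/3 = 117.

117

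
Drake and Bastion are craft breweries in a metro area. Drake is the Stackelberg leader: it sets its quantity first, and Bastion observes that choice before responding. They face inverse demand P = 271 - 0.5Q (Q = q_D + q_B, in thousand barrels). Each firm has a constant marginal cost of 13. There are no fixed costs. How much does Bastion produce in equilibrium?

Solve by backward induction. Given q_D, the follower Bastion maximises π_B = (271 - (1/2)q_D - (1/2)q_B)q_B - 13q_B.
∂π_B/∂q_B = 258 - (1/2)q_D - q_B = 0 gives the reaction function q_B = (258 - (1/2)q_D).
The leader anticipates this reaction. Substituting into P = 271 - 0.5Q gives P = 142 - (1/4)q_D, so π_D = (142 - (1/4)q_D)q_D - 13q_D.
Maximising: ∂π_D/∂q_D = 129 - (1/2)q_D = 0, giving q_D = 258.
Then q_B = (258 - (1/2)·258) = 129.

129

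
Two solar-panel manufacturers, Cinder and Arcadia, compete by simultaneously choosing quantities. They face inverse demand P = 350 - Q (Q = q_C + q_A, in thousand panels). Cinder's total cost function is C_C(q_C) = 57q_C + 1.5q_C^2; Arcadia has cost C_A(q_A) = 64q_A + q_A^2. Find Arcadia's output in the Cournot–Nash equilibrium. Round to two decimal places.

Cinder's profit: π_C = (350 - Q)q_C - (57q_C + (3/2)q_C²). Setting ∂π_C/∂q_C = 0: 293 - 5q_C - (q_A) = 0.
Arcadia's first-order condition: 286 - 4q_A - (q_C) = 0.
So q_C = (293 - q_A)/5 and q_A = (286 - q_C)/4.
Solving the pair: q_C = 886/19, q_A = 1137/19.

59.84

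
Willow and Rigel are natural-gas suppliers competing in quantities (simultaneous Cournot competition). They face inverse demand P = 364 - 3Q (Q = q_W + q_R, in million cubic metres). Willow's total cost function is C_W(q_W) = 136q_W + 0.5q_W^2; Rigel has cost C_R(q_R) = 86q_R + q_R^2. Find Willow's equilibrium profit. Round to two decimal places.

Willow's profit: π_W = (364 - 3Q)q_W - (136q_W + (1/2)q_W²). Setting ∂π_W/∂q_W = 0: 228 - 7q_W - 3(q_R) = 0.
Rigel's profit: π_R = (364 - 3Q)q_R - (86q_R + q_R²). Setting ∂π_R/∂q_R = 0: 278 - 8q_R - 3(q_W) = 0.
Rearranging gives the reaction functions q_W = (228 - 3q_R)/7 and q_R = (278 - 3q_W)/8.
Substituting one into the other gives q_W = 990/47 and q_R = 1262/47.
Price P = 364 - 3·47.9149 = 220.2553.
Willow's profit: 220.2553·(990/47) - 136·(990/47) - (1/2)(990/47)² = 1552.8972.

1552.90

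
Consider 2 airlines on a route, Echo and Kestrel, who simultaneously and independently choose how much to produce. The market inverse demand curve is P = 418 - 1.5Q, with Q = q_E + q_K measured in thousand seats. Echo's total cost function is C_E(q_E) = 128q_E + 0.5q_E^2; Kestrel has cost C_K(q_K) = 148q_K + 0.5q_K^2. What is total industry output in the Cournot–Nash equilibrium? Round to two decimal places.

101.82

Echo's profit: π_E = (418 - 1.5Q)q_E - (128q_E + (1/2)q_E²). Setting ∂π_E/∂q_E = 0: 290 - 4q_E - (3/2)(q_K) = 0.
Kestrel's profit: π_K = (418 - 1.5Q)q_K - (148q_K + (1/2)q_K²). Setting ∂π_K/∂q_K = 0: 270 - 4q_K - (3/2)(q_E) = 0.
Best responses: q_E = (290 - (3/2)q_K)/4, q_K = (270 - (3/2)q_E)/4.
Substituting one into the other gives q_E = 604/11 and q_K = 516/11.
Total output Q = 604/11 + 516/11 = 1120/11.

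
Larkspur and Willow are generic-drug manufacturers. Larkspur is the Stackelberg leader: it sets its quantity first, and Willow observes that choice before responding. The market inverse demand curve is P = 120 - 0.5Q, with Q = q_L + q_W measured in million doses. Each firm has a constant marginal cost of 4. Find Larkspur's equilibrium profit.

The follower Willow best-responds to any q_L: π_W = (120 - 0.5Q)q_W - 4q_W.
Setting the follower's marginal profit to zero, 116 - (1/2)q_L - q_W = 0, i.e. q_W = (116 - (1/2)q_L).
Larkspur substitutes q_W(q_L) into its own profit: π_L = q_L(120 - (1/2)q_L - (116 - (1/2)q_L)/2) - 4q_L = (62 - (1/4)q_L)q_L - 4q_L.
Leader FOC: 58 - (1/2)q_L = 0, so q_L = 116.
Then q_W = (116 - (1/2)·116) = 58.
Price P = 120 - (1/2)·174 = 33.
Larkspur's profit: (33 - 4)·116 = 3364.

3364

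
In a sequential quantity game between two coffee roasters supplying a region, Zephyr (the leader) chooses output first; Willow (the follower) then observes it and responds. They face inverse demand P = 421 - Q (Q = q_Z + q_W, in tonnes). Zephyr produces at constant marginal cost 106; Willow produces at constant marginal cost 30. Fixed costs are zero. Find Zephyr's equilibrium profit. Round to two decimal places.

The follower Willow best-responds to any q_Z: π_W = (421 - Q)q_W - 30q_W.
Setting the follower's marginal profit to zero, 391 - q_Z - 2q_W = 0, i.e. q_W = (391 - q_Z)/2.
Zephyr substitutes q_W(q_Z) into its own profit: π_Z = q_Z(421 - q_Z - (391 - q_Z)/2) - 106q_Z = (451/2 - (1/2)q_Z)q_Z - 106q_Z.
The leader's first-order condition 239/2 - q_Z = 0 yields q_Z = 239/2.
Then q_W = (391 - 239/2)/2 = 543/4.
Price P = 421 - 1021/4 = 663/4.
Zephyr's profit: (663/4 - 106)·(239/2) = 7140.1250.

7140.13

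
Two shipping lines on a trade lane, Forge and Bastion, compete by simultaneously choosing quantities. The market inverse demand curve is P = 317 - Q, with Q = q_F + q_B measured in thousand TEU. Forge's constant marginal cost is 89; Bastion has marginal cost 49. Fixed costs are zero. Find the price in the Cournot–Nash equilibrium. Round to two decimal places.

Forge's profit: π_F = (317 - Q)q_F - (89q_F). Setting ∂π_F/∂q_F = 0: 228 - 2q_F - (q_B) = 0.
Bastion's profit: π_B = (317 - Q)q_B - (49q_B). Setting ∂π_B/∂q_B = 0: 268 - 2q_B - (q_F) = 0.
Rearranging gives the reaction functions q_F = (228 - q_B)/2 and q_B = (268 - q_F)/2.
Solving the pair: q_F = 188/3, q_B = 308/3.
Total output Q = 496/3, so price P = 317 - 496/3 = 455/3.

151.67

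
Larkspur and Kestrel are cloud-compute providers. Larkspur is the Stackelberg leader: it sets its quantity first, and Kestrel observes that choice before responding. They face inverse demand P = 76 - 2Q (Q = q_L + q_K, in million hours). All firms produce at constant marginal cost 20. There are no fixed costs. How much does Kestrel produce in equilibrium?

7

Solve by backward induction. Given q_L, the follower Kestrel maximises π_K = (76 - 2q_L - 2q_K)q_K - 20q_K.
Setting the follower's marginal profit to zero, 56 - 2q_L - 4q_K = 0, i.e. q_K = (56 - 2q_L)/4.
Larkspur substitutes q_K(q_L) into its own profit: π_L = q_L(76 - 2q_L - (56 - 2q_L)/2) - 20q_L = (48 - q_L)q_L - 20q_L.
The leader's first-order condition 28 - 2q_L = 0 yields q_L = 14.
Then q_K = (56 - 2·14)/4 = 7.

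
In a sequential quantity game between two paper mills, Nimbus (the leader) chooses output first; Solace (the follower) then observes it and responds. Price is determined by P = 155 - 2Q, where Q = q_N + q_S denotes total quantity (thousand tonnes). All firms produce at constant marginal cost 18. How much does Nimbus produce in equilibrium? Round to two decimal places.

34.25

The follower Solace best-responds to any q_N: π_S = (155 - 2Q)q_S - 18q_S.
Follower FOC: 137 - 2q_N - 4q_S = 0, so q_S(q_N) = (137 - 2q_N)/4.
Nimbus substitutes q_S(q_N) into its own profit: π_N = q_N(155 - 2q_N - (137 - 2q_N)/2) - 18q_N = (173/2 - q_N)q_N - 18q_N.
Maximising: ∂π_N/∂q_N = 137/2 - 2q_N = 0, giving q_N = 137/4.
Then q_S = (137 - 2·(137/4))/4 = 137/8.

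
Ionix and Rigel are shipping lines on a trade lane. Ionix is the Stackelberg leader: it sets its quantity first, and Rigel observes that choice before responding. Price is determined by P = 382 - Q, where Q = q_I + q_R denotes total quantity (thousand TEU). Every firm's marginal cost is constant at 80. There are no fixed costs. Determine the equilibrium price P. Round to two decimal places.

Solve by backward induction. Given q_I, the follower Rigel maximises π_R = (382 - q_I - q_R)q_R - 80q_R.
Setting the follower's marginal profit to zero, 302 - q_I - 2q_R = 0, i.e. q_R = (302 - q_I)/2.
The leader anticipates this reaction. Substituting into P = 382 - Q gives P = 231 - (1/2)q_I, so π_I = (231 - (1/2)q_I)q_I - 80q_I.
The leader's first-order condition 151 - q_I = 0 yields q_I = 151.
Then q_R = (302 - 151)/2 = 151/2.
Total output Q = 453/2, so price P = 382 - 453/2 = 311/2.

155.50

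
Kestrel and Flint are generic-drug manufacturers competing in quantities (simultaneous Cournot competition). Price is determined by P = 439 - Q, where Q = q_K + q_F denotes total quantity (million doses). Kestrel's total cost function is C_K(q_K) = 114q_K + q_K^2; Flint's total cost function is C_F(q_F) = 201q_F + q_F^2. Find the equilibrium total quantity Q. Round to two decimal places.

Kestrel's profit: π_K = (439 - Q)q_K - (114q_K + q_K²). Setting ∂π_K/∂q_K = 0: 325 - 4q_K - (q_F) = 0.
Flint's first-order condition: 238 - 4q_F - (q_K) = 0.
Best responses: q_K = (325 - q_F)/4, q_F = (238 - q_K)/4.
Substituting one into the other gives q_K = 354/5 and q_F = 209/5.
Total output Q = 354/5 + 209/5 = 563/5.

112.60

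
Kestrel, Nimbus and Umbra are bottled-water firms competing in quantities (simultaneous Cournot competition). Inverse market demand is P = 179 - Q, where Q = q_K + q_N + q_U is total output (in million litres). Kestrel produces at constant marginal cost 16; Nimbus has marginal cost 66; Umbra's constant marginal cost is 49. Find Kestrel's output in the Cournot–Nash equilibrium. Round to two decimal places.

61.50

Kestrel's profit: π_K = (179 - Q)q_K - (16q_K). Setting ∂π_K/∂q_K = 0: 163 - 2q_K - (q_N + q_U) = 0.
Nimbus's profit: π_N = (179 - Q)q_N - (66q_N). Setting ∂π_N/∂q_N = 0: 113 - 2q_N - (q_K + q_U) = 0.
Umbra's first-order condition: 130 - 2q_U - (q_K + q_N) = 0.
Summing all 3 equations gives 406 − 4Q = 0, hence Q = 203/2.
Back-substituting: q_K = (163 − 203/2) = 123/2, q_N = (113 − 203/2) = 23/2, q_U = (130 − 203/2) = 57/2.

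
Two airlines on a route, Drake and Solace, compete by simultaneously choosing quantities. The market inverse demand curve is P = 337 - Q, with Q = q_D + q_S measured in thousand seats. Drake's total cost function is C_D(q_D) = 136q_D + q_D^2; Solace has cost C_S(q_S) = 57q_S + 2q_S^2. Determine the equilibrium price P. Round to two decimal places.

256.78

Drake's profit: π_D = (337 - Q)q_D - (136q_D + q_D²). Setting ∂π_D/∂q_D = 0: 201 - 4q_D - (q_S) = 0.
Solace's first-order condition: 280 - 6q_S - (q_D) = 0.
Best responses: q_D = (201 - q_S)/4, q_S = (280 - q_D)/6.
Substituting one into the other gives q_D = 926/23 and q_S = 919/23.
Total output Q = 1845/23, so price P = 337 - 1845/23 = 256.7826.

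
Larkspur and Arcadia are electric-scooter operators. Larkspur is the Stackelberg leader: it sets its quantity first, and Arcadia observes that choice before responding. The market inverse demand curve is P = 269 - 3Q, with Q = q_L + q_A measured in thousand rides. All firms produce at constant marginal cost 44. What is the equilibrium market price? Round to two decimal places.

100.25

Solve by backward induction. Given q_L, the follower Arcadia maximises π_A = (269 - 3q_L - 3q_A)q_A - 44q_A.
Setting the follower's marginal profit to zero, 225 - 3q_L - 6q_A = 0, i.e. q_A = (225 - 3q_L)/6.
Larkspur substitutes q_A(q_L) into its own profit: π_L = q_L(269 - 3q_L - (225 - 3q_L)/2) - 44q_L = (313/2 - (3/2)q_L)q_L - 44q_L.
Maximising: ∂π_L/∂q_L = 225/2 - 3q_L = 0, giving q_L = 75/2.
Then q_A = (225 - 3·(75/2))/6 = 75/4.
Total output Q = 225/4, so price P = 269 - 3·(225/4) = 401/4.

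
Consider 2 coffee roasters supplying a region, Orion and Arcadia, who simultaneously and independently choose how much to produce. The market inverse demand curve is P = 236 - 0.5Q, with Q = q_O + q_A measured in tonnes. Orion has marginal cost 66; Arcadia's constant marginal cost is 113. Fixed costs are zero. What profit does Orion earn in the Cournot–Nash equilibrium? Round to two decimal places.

Orion's profit: π_O = (236 - 0.5Q)q_O - (66q_O). Setting ∂π_O/∂q_O = 0: 170 - q_O - (1/2)(q_A) = 0.
Arcadia's first-order condition: 123 - q_A - (1/2)(q_O) = 0.
Rearranging gives the reaction functions q_O = (170 - (1/2)q_A) and q_A = (123 - (1/2)q_O).
Substituting one into the other gives q_O = 434/3 and q_A = 152/3.
Price P = 236 - (1/2)·(586/3) = 415/3.
Orion's profit: (415/3 - 66)·(434/3) = 10464.2222.

10464.22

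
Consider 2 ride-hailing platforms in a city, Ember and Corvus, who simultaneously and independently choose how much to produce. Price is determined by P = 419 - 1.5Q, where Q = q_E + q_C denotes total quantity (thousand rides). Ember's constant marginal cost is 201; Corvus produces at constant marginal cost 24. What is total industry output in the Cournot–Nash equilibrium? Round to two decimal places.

Ember's profit: π_E = (419 - 1.5Q)q_E - (201q_E). Setting ∂π_E/∂q_E = 0: 218 - 3q_E - (3/2)(q_C) = 0.
Corvus's profit: π_C = (419 - 1.5Q)q_C - (24q_C). Setting ∂π_C/∂q_C = 0: 395 - 3q_C - (3/2)(q_E) = 0.
Best responses: q_E = (218 - (3/2)q_C)/3, q_C = (395 - (3/2)q_E)/3.
Solving the pair: q_E = 82/9, q_C = 1144/9.
Total output Q = 82/9 + 1144/9 = 1226/9.

136.22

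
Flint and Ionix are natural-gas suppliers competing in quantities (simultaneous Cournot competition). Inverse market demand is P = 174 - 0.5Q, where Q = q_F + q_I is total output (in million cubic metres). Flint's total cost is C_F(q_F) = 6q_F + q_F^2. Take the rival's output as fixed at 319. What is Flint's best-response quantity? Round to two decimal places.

2.83

With the rival's output fixed at 319, Flint's profit is π_F = (174 - (1/2)·319 - (1/2)q_F)q_F - (6q_F + q_F²) = (29/2 - (1/2)q_F)q_F - (6q_F + q_F²).
∂π_F/∂q_F = 17/2 - 3q_F = 0, so q_F = 17/6.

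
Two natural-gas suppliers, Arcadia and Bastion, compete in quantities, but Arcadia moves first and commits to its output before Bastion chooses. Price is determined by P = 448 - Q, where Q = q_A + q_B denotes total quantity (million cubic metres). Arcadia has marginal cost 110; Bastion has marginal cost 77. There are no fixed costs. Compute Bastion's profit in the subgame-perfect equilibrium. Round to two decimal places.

Solve by backward induction. Given q_A, the follower Bastion maximises π_B = (448 - q_A - q_B)q_B - 77q_B.
Setting the follower's marginal profit to zero, 371 - q_A - 2q_B = 0, i.e. q_B = (371 - q_A)/2.
The leader anticipates this reaction. Substituting into P = 448 - Q gives P = 525/2 - (1/2)q_A, so π_A = (525/2 - (1/2)q_A)q_A - 110q_A.
Leader FOC: 305/2 - q_A = 0, so q_A = 305/2.
Then q_B = (371 - 305/2)/2 = 437/4.
Price P = 448 - 1047/4 = 745/4.
Bastion's profit: (745/4 - 77)·(437/4) = 11935.5625.

11935.56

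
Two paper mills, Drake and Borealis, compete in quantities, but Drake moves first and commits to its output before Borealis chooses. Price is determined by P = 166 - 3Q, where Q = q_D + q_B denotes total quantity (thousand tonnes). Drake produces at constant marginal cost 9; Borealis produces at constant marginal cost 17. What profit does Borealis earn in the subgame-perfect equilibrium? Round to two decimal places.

Solve by backward induction. Given q_D, the follower Borealis maximises π_B = (166 - 3q_D - 3q_B)q_B - 17q_B.
∂π_B/∂q_B = 149 - 3q_D - 6q_B = 0 gives the reaction function q_B = (149 - 3q_D)/6.
Drake substitutes q_B(q_D) into its own profit: π_D = q_D(166 - 3q_D - (149 - 3q_D)/2) - 9q_D = (183/2 - (3/2)q_D)q_D - 9q_D.
Leader FOC: 165/2 - 3q_D = 0, so q_D = 55/2.
Then q_B = (149 - 3·(55/2))/6 = 133/12.
Price P = 166 - 3·(463/12) = 201/4.
Borealis's profit: (201/4 - 17)·(133/12) = 368.5208.

368.52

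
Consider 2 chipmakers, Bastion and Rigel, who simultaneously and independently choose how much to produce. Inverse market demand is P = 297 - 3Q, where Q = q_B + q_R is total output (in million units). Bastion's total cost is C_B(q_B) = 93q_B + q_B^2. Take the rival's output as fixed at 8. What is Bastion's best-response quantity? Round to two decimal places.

With the rival's output fixed at 8, Bastion's profit is π_B = (297 - 3·8 - 3q_B)q_B - (93q_B + q_B²) = (273 - 3q_B)q_B - (93q_B + q_B²).
∂π_B/∂q_B = 180 - 8q_B = 0, so q_B = 45/2.

22.50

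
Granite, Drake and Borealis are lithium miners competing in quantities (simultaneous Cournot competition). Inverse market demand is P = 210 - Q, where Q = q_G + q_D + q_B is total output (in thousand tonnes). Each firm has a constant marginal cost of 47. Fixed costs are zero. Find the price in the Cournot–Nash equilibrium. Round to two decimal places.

Each firm earns π_i = (210 - Q)q_i - 47q_i.
First-order condition (treating rivals' output as given): 163 - 2q_i - Σ_{j≠i} q_j = 0.
By symmetry each firm produces the same amount; substituting Σ_{j≠i} q_j = 2q_i yields q_i = 163/4.
Total output Q = 489/4, so price P = 210 - 489/4 = 351/4.

87.75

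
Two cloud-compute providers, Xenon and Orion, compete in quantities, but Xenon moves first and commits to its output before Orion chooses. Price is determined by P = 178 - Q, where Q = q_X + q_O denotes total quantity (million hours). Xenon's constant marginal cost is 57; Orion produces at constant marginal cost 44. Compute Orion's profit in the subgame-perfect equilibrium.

Solve by backward induction. Given q_X, the follower Orion maximises π_O = (178 - q_X - q_O)q_O - 44q_O.
Setting the follower's marginal profit to zero, 134 - q_X - 2q_O = 0, i.e. q_O = (134 - q_X)/2.
Xenon substitutes q_O(q_X) into its own profit: π_X = q_X(178 - q_X - (134 - q_X)/2) - 57q_X = (111 - (1/2)q_X)q_X - 57q_X.
Maximising: ∂π_X/∂q_X = 54 - q_X = 0, giving q_X = 54.
Then q_O = (134 - 54)/2 = 40.
Price P = 178 - 94 = 84.
Orion's profit: (84 - 44)·40 = 1600.

1600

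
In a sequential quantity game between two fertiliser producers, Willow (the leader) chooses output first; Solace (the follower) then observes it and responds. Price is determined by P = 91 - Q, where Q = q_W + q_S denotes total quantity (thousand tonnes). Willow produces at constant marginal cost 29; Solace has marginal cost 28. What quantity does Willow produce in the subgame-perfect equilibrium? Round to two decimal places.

30.50

Solve by backward induction. Given q_W, the follower Solace maximises π_S = (91 - q_W - q_S)q_S - 28q_S.
∂π_S/∂q_S = 63 - q_W - 2q_S = 0 gives the reaction function q_S = (63 - q_W)/2.
Willow substitutes q_S(q_W) into its own profit: π_W = q_W(91 - q_W - (63 - q_W)/2) - 29q_W = (119/2 - (1/2)q_W)q_W - 29q_W.
The leader's first-order condition 61/2 - q_W = 0 yields q_W = 61/2.
Then q_S = (63 - 61/2)/2 = 65/4.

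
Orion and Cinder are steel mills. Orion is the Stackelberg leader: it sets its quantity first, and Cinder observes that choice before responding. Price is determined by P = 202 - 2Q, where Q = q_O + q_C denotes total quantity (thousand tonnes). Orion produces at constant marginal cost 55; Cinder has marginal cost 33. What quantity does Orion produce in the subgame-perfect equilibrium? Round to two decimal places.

31.25

The follower Cinder best-responds to any q_O: π_C = (202 - 2Q)q_C - 33q_C.
∂π_C/∂q_C = 169 - 2q_O - 4q_C = 0 gives the reaction function q_C = (169 - 2q_O)/4.
The leader anticipates this reaction. Substituting into P = 202 - 2Q gives P = 235/2 - q_O, so π_O = (235/2 - q_O)q_O - 55q_O.
Maximising: ∂π_O/∂q_O = 125/2 - 2q_O = 0, giving q_O = 125/4.
Then q_C = (169 - 2·(125/4))/4 = 213/8.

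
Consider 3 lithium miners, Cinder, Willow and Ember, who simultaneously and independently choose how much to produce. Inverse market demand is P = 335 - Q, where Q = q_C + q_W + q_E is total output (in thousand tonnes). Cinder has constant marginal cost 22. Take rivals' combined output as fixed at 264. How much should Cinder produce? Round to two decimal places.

24.50

With rivals' combined output fixed at 264, Cinder's profit is π_C = (335 - 264 - q_C)q_C - (22q_C) = (71 - q_C)q_C - (22q_C).
∂π_C/∂q_C = 49 - 2q_C = 0, so q_C = 49/2.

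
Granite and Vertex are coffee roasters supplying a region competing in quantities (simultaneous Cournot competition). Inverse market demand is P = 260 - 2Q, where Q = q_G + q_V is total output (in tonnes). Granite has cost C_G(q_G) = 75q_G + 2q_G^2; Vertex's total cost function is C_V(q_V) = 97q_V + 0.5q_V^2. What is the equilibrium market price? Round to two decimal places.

Granite's profit: π_G = (260 - 2Q)q_G - (75q_G + 2q_G²). Setting ∂π_G/∂q_G = 0: 185 - 8q_G - 2(q_V) = 0.
Vertex's first-order condition: 163 - 5q_V - 2(q_G) = 0.
Best responses: q_G = (185 - 2q_V)/8, q_V = (163 - 2q_G)/5.
Substituting one into the other gives q_G = 599/36 and q_V = 467/18.
Total output Q = 511/12, so price P = 260 - 2·(511/12) = 1049/6.

174.83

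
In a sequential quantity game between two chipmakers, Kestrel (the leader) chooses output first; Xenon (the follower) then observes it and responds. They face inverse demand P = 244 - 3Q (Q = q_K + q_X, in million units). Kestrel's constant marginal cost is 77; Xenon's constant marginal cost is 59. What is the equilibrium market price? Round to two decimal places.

114.25

Solve by backward induction. Given q_K, the follower Xenon maximises π_X = (244 - 3q_K - 3q_X)q_X - 59q_X.
∂π_X/∂q_X = 185 - 3q_K - 6q_X = 0 gives the reaction function q_X = (185 - 3q_K)/6.
Kestrel substitutes q_X(q_K) into its own profit: π_K = q_K(244 - 3q_K - (185 - 3q_K)/2) - 77q_K = (303/2 - (3/2)q_K)q_K - 77q_K.
Maximising: ∂π_K/∂q_K = 149/2 - 3q_K = 0, giving q_K = 149/6.
Then q_X = (185 - 3·(149/6))/6 = 221/12.
Total output Q = 173/4, so price P = 244 - 3·(173/4) = 457/4.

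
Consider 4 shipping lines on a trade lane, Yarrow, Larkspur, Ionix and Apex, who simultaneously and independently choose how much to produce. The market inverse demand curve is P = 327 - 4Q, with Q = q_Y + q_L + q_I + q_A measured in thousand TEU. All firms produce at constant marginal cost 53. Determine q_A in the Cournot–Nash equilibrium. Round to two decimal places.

13.70

Each firm earns π_i = (327 - 4Q)q_i - 53q_i.
First-order condition (treating rivals' output as given): 274 - 8q_i - 4·Σ_{j≠i} q_j = 0.
By symmetry each firm produces the same amount; substituting Σ_{j≠i} q_j = 3q_i yields q_i = 274/20 = 137/10.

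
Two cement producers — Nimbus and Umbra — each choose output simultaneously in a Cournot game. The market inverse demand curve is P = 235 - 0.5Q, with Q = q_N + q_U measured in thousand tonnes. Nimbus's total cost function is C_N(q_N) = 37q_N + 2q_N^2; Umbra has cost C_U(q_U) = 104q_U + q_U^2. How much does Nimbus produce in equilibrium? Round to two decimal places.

Nimbus's profit: π_N = (235 - 0.5Q)q_N - (37q_N + 2q_N²). Setting ∂π_N/∂q_N = 0: 198 - 5q_N - (1/2)(q_U) = 0.
Umbra's profit: π_U = (235 - 0.5Q)q_U - (104q_U + q_U²). Setting ∂π_U/∂q_U = 0: 131 - 3q_U - (1/2)(q_N) = 0.
Rearranging gives the reaction functions q_N = (198 - (1/2)q_U)/5 and q_U = (131 - (1/2)q_N)/3.
Substituting one into the other gives q_N = 35.8305 and q_U = 37.6949.

35.83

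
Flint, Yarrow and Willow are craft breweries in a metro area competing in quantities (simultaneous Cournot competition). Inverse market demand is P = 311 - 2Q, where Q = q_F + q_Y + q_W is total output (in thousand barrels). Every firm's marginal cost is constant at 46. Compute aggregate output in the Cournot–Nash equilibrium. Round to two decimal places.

99.38

A representative firm's profit is π_i = q_i(311 - 2Q) - 46q_i.
First-order condition (treating rivals' output as given): 265 - 4q_i - 2·Σ_{j≠i} q_j = 0.
By symmetry each firm produces the same amount; substituting Σ_{j≠i} q_j = 2q_i yields q_i = 265/8.
Total output Q = 265/8 + 265/8 + 265/8 = 795/8.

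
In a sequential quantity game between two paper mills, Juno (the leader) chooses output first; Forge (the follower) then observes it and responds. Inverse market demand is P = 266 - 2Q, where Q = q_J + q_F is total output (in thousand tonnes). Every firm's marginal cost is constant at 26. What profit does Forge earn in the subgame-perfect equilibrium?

1800

Solve by backward induction. Given q_J, the follower Forge maximises π_F = (266 - 2q_J - 2q_F)q_F - 26q_F.
∂π_F/∂q_F = 240 - 2q_J - 4q_F = 0 gives the reaction function q_F = (240 - 2q_J)/4.
Juno substitutes q_F(q_J) into its own profit: π_J = q_J(266 - 2q_J - (240 - 2q_J)/2) - 26q_J = (146 - q_J)q_J - 26q_J.
The leader's first-order condition 120 - 2q_J = 0 yields q_J = 60.
Then q_F = (240 - 2·60)/4 = 30.
Price P = 266 - 2·90 = 86.
Forge's profit: (86 - 26)·30 = 1800.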